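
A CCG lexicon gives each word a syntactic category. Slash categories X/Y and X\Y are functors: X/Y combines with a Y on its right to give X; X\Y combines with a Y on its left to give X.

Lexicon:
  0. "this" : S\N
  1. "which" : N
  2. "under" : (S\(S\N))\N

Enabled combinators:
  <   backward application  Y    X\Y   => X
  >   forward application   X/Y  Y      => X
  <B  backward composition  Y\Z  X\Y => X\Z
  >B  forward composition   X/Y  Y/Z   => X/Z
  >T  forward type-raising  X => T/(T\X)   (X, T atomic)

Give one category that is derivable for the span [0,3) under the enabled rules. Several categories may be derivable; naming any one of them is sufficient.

[0,3] S   <
  [0,1] "this" : S\N
  [1,3] S\(S\N)   <
    [1,2] "which" : N
    [2,3] "under" : (S\(S\N))\N

S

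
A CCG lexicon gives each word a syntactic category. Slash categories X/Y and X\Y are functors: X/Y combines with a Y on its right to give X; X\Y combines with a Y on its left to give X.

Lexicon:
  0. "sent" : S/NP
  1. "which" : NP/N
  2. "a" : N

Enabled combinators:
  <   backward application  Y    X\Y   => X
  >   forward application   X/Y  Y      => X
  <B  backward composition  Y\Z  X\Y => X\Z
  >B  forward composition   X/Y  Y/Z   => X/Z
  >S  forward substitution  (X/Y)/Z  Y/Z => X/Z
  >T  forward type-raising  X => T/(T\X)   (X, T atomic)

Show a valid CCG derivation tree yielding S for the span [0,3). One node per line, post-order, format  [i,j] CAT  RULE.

[0,3] S   >
  [0,2] S/N   >B
    [0,1] "sent" : S/NP
    [1,2] "which" : NP/N
  [2,3] "a" : N

[0,1] S/NP  lex  "sent"
[1,2] NP/N  lex  "which"
[0,2] S/N  >B  k=1
[2,3] N  lex  "a"
[0,3] S  >  k=2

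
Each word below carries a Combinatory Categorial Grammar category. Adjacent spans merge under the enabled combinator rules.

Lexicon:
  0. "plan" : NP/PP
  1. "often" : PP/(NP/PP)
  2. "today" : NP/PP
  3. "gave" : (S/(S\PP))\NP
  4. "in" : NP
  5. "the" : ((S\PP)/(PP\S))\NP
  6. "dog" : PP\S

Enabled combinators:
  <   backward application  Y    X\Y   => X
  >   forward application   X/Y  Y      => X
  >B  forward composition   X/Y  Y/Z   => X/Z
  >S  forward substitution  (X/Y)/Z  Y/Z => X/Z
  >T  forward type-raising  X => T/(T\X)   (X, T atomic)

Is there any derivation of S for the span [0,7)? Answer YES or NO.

[0,7] S   >
  [0,4] S/(S\PP)   <
    [0,3] NP   >
      [0,1] "plan" : NP/PP
      [1,3] PP   >
        [1,2] "often" : PP/(NP/PP)
        [2,3] "today" : NP/PP
    [3,4] "gave" : (S/(S\PP))\NP
  [4,7] S\PP   >
    [4,6] (S\PP)/(PP\S)   <
      [4,5] "in" : NP
      [5,6] "the" : ((S\PP)/(PP\S))\NP
    [6,7] "dog" : PP\S

YES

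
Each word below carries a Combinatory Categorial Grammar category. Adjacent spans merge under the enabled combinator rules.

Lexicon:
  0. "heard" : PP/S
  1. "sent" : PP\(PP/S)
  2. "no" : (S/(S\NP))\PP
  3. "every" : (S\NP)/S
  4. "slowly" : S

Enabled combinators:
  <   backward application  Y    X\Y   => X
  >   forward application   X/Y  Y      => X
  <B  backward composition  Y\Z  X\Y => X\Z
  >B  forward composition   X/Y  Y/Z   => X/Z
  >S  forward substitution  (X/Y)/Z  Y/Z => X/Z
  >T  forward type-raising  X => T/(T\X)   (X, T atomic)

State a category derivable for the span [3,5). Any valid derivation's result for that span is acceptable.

S\NP

[0,5] S   >
  [0,3] S/(S\NP)   <
    [0,2] PP   <
      [0,1] "heard" : PP/S
      [1,2] "sent" : PP\(PP/S)
    [2,3] "no" : (S/(S\NP))\PP
  [3,5] S\NP   >
    [3,4] "every" : (S\NP)/S
    [4,5] "slowly" : S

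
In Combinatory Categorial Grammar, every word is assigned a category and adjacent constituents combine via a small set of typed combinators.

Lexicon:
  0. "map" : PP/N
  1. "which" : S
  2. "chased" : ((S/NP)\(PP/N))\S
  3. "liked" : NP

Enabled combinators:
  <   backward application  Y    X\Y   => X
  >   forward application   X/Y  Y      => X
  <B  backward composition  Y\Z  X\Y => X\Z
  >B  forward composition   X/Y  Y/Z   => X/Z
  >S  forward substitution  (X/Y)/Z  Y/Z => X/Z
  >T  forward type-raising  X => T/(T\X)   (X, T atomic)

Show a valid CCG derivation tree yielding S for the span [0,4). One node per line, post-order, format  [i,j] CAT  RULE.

[0,4] S   >
  [0,3] S/NP   <
    [0,1] "map" : PP/N
    [1,3] (S/NP)\(PP/N)   <
      [1,2] "which" : S
      [2,3] "chased" : ((S/NP)\(PP/N))\S
  [3,4] "liked" : NP

[0,1] PP/N  lex  "map"
[1,2] S  lex  "which"
[2,3] ((S/NP)\(PP/N))\S  lex  "chased"
[1,3] (S/NP)\(PP/N)  <  k=2
[0,3] S/NP  <  k=1
[3,4] NP  lex  "liked"
[0,4] S  >  k=3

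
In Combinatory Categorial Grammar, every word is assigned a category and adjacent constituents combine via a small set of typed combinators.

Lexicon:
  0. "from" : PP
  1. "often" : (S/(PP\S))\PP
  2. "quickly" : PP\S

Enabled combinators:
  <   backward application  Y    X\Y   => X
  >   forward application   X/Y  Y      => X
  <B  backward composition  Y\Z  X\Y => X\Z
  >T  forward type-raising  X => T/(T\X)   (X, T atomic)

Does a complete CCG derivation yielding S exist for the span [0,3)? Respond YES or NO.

[0,3] S   >
  [0,2] S/(PP\S)   <
    [0,1] "from" : PP
    [1,2] "often" : (S/(PP\S))\PP
  [2,3] "quickly" : PP\S

YES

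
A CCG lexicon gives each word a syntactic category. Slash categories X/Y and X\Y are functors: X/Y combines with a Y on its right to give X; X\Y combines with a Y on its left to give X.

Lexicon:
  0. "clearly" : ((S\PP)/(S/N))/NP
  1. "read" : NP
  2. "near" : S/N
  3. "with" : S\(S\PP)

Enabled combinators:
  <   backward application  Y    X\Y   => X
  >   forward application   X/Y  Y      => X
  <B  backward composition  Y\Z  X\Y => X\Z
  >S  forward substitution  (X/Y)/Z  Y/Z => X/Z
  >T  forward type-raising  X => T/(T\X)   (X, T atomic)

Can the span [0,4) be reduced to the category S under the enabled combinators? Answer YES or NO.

YES

[0,4] S   <
  [0,3] S\PP   >
    [0,2] (S\PP)/(S/N)   >
      [0,1] "clearly" : ((S\PP)/(S/N))/NP
      [1,2] "read" : NP
    [2,3] "near" : S/N
  [3,4] "with" : S\(S\PP)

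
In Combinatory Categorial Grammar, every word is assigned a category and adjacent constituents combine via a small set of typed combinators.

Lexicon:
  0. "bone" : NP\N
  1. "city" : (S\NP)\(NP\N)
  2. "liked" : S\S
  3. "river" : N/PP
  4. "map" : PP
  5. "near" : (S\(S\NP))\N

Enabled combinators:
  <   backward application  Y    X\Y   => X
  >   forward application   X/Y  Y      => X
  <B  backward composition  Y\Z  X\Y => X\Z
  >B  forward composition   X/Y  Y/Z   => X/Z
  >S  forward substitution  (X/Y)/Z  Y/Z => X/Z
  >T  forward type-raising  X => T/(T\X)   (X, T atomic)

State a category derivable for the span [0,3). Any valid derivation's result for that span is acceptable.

S\NP

[0,6] S   <
  [0,3] S\NP   <B
    [0,2] S\NP   <
      [0,1] "bone" : NP\N
      [1,2] "city" : (S\NP)\(NP\N)
    [2,3] "liked" : S\S
  [3,6] S\(S\NP)   <
    [3,5] N   >
      [3,4] "river" : N/PP
      [4,5] "map" : PP
    [5,6] "near" : (S\(S\NP))\N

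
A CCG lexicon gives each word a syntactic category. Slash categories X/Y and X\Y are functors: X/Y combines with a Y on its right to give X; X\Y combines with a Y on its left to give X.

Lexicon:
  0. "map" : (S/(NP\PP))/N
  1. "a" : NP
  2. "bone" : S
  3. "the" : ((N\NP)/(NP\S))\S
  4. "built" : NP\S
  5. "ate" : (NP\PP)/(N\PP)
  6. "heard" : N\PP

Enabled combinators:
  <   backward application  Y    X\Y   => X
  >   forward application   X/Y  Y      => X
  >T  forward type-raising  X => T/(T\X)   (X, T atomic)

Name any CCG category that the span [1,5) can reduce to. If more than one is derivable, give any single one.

N

[0,7] S   >
  [0,5] S/(NP\PP)   >
    [0,1] "map" : (S/(NP\PP))/N
    [1,5] N   <
      [1,2] "a" : NP
      [2,5] N\NP   >
        [2,4] (N\NP)/(NP\S)   <
          [2,3] "bone" : S
          [3,4] "the" : ((N\NP)/(NP\S))\S
        [4,5] "built" : NP\S
  [5,7] NP\PP   >
    [5,6] "ate" : (NP\PP)/(N\PP)
    [6,7] "heard" : N\PP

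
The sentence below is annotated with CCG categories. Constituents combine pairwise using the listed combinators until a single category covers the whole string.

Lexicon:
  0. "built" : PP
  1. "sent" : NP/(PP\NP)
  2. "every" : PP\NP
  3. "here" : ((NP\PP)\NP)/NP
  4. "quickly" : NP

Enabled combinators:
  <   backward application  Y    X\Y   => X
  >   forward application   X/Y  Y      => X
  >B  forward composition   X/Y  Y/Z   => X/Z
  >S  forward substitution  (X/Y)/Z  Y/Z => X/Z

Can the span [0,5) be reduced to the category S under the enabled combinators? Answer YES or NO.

PP NP/(PP\NP) PP\NP ((NP\PP)\NP)/NP NP
CKY chart[0,5] = {NP}; S ∉ chart

NO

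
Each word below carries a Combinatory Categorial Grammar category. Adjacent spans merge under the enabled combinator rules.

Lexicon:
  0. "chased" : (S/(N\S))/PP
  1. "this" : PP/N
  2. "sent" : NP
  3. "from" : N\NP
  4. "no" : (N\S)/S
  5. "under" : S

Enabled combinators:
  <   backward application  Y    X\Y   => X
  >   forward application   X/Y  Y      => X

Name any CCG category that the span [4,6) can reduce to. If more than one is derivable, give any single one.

N\S

[0,6] S   >
  [0,4] S/(N\S)   >
    [0,1] "chased" : (S/(N\S))/PP
    [1,4] PP   >
      [1,2] "this" : PP/N
      [2,4] N   <
        [2,3] "sent" : NP
        [3,4] "from" : N\NP
  [4,6] N\S   >
    [4,5] "no" : (N\S)/S
    [5,6] "under" : S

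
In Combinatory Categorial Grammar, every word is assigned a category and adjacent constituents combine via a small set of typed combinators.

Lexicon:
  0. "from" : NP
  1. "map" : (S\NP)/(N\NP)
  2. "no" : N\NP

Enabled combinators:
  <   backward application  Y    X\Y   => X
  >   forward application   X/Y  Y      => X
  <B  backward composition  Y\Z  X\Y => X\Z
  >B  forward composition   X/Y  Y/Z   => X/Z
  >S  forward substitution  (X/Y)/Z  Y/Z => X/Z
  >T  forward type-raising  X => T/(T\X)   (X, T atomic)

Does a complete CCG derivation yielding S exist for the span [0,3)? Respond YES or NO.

YES

[0,3] S   >
  [0,1] S/(S\NP)   >T
    [0,1] "from" : NP
  [1,3] S\NP   >
    [1,2] "map" : (S\NP)/(N\NP)
    [2,3] "no" : N\NP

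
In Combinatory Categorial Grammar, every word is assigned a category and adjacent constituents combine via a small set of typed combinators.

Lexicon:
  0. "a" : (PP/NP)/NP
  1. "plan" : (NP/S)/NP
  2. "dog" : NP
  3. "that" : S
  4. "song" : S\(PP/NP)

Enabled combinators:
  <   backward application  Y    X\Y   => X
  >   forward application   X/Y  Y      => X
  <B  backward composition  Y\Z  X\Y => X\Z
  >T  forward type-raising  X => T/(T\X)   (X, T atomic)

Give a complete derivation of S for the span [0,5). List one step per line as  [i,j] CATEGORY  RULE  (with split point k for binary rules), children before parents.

[0,5] S   <
  [0,4] PP/NP   >
    [0,1] "a" : (PP/NP)/NP
    [1,4] NP   >
      [1,3] NP/S   >
        [1,2] "plan" : (NP/S)/NP
        [2,3] "dog" : NP
      [3,4] "that" : S
  [4,5] "song" : S\(PP/NP)

[0,1] (PP/NP)/NP  lex  "a"
[1,2] (NP/S)/NP  lex  "plan"
[2,3] NP  lex  "dog"
[1,3] NP/S  >  k=2
[3,4] S  lex  "that"
[1,4] NP  >  k=3
[0,4] PP/NP  >  k=1
[4,5] S\(PP/NP)  lex  "song"
[0,5] S  <  k=4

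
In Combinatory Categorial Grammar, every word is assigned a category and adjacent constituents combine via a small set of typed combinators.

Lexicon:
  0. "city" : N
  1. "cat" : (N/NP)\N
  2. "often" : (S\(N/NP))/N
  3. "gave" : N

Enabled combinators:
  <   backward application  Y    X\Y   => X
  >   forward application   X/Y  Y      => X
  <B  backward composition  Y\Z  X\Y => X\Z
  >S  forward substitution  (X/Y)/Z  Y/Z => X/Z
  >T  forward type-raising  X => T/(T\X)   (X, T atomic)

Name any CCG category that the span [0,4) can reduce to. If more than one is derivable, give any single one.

[0,4] S   <
  [0,1] "city" : N
  [1,4] S\N   <B
    [1,2] "cat" : (N/NP)\N
    [2,4] S\(N/NP)   >
      [2,3] "often" : (S\(N/NP))/N
      [3,4] "gave" : N

S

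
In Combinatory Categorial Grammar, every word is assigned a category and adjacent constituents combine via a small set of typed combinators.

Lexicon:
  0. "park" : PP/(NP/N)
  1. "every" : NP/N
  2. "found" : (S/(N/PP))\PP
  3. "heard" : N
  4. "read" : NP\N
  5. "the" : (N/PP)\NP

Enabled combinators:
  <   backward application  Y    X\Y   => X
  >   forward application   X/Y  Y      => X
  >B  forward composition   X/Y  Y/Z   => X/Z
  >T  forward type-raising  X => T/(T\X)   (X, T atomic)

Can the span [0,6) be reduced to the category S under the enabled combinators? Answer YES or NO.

YES

[0,6] S   >
  [0,3] S/(N/PP)   <
    [0,2] PP   >
      [0,1] "park" : PP/(NP/N)
      [1,2] "every" : NP/N
    [2,3] "found" : (S/(N/PP))\PP
  [3,6] N/PP   <
    [3,5] NP   <
      [3,4] "heard" : N
      [4,5] "read" : NP\N
    [5,6] "the" : (N/PP)\NP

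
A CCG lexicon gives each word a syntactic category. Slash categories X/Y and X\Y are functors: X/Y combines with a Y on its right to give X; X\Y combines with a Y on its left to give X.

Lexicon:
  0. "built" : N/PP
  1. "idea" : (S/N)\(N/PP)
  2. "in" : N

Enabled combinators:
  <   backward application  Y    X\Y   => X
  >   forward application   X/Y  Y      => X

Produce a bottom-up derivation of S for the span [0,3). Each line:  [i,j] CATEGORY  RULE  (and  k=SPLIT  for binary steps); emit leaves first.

[0,3] S   >
  [0,2] S/N   <
    [0,1] "built" : N/PP
    [1,2] "idea" : (S/N)\(N/PP)
  [2,3] "in" : N

[0,1] N/PP  lex  "built"
[1,2] (S/N)\(N/PP)  lex  "idea"
[0,2] S/N  <  k=1
[2,3] N  lex  "in"
[0,3] S  >  k=2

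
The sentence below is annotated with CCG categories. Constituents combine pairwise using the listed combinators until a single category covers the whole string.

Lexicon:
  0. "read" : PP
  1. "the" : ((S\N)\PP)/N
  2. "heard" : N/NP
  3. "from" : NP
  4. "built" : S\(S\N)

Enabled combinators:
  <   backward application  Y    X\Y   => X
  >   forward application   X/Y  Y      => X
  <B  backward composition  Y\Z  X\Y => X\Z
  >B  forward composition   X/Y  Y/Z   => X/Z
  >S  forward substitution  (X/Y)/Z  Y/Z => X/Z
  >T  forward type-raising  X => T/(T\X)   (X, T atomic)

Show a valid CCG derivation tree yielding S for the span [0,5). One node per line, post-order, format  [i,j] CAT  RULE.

[0,1] PP  lex  "read"
[1,2] ((S\N)\PP)/N  lex  "the"
[2,3] N/NP  lex  "heard"
[3,4] NP  lex  "from"
[2,4] N  >  k=3
[1,4] (S\N)\PP  >  k=2
[0,4] S\N  <  k=1
[4,5] S\(S\N)  lex  "built"
[0,5] S  <  k=4

[0,5] S   <
  [0,4] S\N   <
    [0,1] "read" : PP
    [1,4] (S\N)\PP   >
      [1,2] "the" : ((S\N)\PP)/N
      [2,4] N   >
        [2,3] "heard" : N/NP
        [3,4] "from" : NP
  [4,5] "built" : S\(S\N)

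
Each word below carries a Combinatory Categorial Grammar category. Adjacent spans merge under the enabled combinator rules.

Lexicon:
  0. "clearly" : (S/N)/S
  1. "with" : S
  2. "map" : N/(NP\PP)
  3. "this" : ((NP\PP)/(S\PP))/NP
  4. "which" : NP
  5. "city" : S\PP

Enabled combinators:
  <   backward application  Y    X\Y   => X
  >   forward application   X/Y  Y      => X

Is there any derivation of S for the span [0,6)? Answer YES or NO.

YES

[0,6] S   >
  [0,2] S/N   >
    [0,1] "clearly" : (S/N)/S
    [1,2] "with" : S
  [2,6] N   >
    [2,3] "map" : N/(NP\PP)
    [3,6] NP\PP   >
      [3,5] (NP\PP)/(S\PP)   >
        [3,4] "this" : ((NP\PP)/(S\PP))/NP
        [4,5] "which" : NP
      [5,6] "city" : S\PP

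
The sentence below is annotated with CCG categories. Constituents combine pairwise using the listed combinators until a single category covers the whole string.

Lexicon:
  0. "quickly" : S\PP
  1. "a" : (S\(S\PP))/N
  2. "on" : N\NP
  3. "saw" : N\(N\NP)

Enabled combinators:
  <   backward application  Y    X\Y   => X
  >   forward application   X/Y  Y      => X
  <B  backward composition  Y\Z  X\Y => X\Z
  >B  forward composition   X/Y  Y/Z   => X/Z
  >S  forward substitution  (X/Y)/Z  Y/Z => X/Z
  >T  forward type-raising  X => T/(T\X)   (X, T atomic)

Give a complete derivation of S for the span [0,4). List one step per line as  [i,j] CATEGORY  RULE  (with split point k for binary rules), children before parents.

[0,1] S\PP  lex  "quickly"
[1,2] (S\(S\PP))/N  lex  "a"
[2,3] N\NP  lex  "on"
[3,4] N\(N\NP)  lex  "saw"
[2,4] N  <  k=3
[1,4] S\(S\PP)  >  k=2
[0,4] S  <  k=1

[0,4] S   <
  [0,1] "quickly" : S\PP
  [1,4] S\(S\PP)   >
    [1,2] "a" : (S\(S\PP))/N
    [2,4] N   <
      [2,3] "on" : N\NP
      [3,4] "saw" : N\(N\NP)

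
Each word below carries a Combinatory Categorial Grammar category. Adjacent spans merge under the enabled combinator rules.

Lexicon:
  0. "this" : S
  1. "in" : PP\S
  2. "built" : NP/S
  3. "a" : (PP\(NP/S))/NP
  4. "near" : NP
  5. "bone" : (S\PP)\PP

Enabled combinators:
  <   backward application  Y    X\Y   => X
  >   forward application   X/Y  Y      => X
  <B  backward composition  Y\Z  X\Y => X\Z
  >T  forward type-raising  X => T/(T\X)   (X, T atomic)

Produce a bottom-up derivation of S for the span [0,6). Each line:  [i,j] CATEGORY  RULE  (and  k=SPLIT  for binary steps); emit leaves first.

[0,1] S  lex  "this"
[0,1] PP/(PP\S)  >T
[1,2] PP\S  lex  "in"
[0,2] PP  >  k=1
[2,3] NP/S  lex  "built"
[3,4] (PP\(NP/S))/NP  lex  "a"
[4,5] NP  lex  "near"
[3,5] PP\(NP/S)  >  k=4
[2,5] PP  <  k=3
[5,6] (S\PP)\PP  lex  "bone"
[2,6] S\PP  <  k=5
[0,6] S  <  k=2

[0,6] S   <
  [0,2] PP   >
    [0,1] PP/(PP\S)   >T
      [0,1] "this" : S
    [1,2] "in" : PP\S
  [2,6] S\PP   <
    [2,5] PP   <
      [2,3] "built" : NP/S
      [3,5] PP\(NP/S)   >
        [3,4] "a" : (PP\(NP/S))/NP
        [4,5] "near" : NP
    [5,6] "bone" : (S\PP)\PP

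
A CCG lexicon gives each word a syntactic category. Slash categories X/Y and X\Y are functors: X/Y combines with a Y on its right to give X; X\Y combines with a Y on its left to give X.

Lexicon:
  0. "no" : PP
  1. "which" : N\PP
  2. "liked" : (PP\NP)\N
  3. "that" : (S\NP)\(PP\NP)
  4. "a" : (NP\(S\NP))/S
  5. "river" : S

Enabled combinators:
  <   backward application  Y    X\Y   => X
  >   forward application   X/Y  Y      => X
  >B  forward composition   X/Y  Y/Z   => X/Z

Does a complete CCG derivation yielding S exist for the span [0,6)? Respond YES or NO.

PP N\PP (PP\NP)\N (S\NP)\(PP\NP) (NP\(S\NP))/S S
CKY chart[0,6] = {NP}; S ∉ chart

NO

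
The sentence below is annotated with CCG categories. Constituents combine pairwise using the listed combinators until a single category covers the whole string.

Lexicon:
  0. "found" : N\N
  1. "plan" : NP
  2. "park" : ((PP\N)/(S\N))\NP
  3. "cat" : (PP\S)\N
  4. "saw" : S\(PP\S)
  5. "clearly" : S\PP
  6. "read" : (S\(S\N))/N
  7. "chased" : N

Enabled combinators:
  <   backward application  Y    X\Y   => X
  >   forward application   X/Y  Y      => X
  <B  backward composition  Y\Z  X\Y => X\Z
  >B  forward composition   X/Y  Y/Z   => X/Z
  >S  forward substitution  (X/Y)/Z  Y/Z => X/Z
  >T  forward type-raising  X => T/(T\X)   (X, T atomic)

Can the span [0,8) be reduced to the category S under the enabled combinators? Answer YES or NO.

YES

[0,8] S   <
  [0,6] S\N   <B
    [0,5] PP\N   <B
      [0,1] "found" : N\N
      [1,5] PP\N   >
        [1,3] (PP\N)/(S\N)   <
          [1,2] "plan" : NP
          [2,3] "park" : ((PP\N)/(S\N))\NP
        [3,5] S\N   <B
          [3,4] "cat" : (PP\S)\N
          [4,5] "saw" : S\(PP\S)
    [5,6] "clearly" : S\PP
  [6,8] S\(S\N)   >
    [6,7] "read" : (S\(S\N))/N
    [7,8] "chased" : N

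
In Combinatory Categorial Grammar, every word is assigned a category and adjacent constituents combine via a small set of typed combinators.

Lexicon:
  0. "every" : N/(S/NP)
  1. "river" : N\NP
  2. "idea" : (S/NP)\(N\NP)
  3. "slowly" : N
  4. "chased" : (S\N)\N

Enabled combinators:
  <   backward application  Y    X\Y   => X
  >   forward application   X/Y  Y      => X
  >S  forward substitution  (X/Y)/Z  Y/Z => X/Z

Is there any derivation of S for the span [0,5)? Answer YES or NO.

YES

[0,5] S   <
  [0,3] N   >
    [0,1] "every" : N/(S/NP)
    [1,3] S/NP   <
      [1,2] "river" : N\NP
      [2,3] "idea" : (S/NP)\(N\NP)
  [3,5] S\N   <
    [3,4] "slowly" : N
    [4,5] "chased" : (S\N)\N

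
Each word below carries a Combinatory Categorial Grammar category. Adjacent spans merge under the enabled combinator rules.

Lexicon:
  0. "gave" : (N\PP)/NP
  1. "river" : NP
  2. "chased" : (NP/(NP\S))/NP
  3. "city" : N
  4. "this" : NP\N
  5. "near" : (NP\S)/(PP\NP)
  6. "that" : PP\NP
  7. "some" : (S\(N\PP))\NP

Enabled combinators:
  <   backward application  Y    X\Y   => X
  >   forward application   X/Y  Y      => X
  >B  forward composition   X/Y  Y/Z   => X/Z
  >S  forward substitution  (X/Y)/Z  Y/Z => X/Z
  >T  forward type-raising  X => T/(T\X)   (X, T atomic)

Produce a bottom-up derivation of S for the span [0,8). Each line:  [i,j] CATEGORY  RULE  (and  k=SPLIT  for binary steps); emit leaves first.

[0,8] S   <
  [0,2] N\PP   >
    [0,1] "gave" : (N\PP)/NP
    [1,2] "river" : NP
  [2,8] S\(N\PP)   <
    [2,7] NP   >
      [2,5] NP/(NP\S)   >
        [2,3] "chased" : (NP/(NP\S))/NP
        [3,5] NP   >
          [3,4] NP/(NP\N)   >T
            [3,4] "city" : N
          [4,5] "this" : NP\N
      [5,7] NP\S   >
        [5,6] "near" : (NP\S)/(PP\NP)
        [6,7] "that" : PP\NP
    [7,8] "some" : (S\(N\PP))\NP

[0,1] (N\PP)/NP  lex  "gave"
[1,2] NP  lex  "river"
[0,2] N\PP  >  k=1
[2,3] (NP/(NP\S))/NP  lex  "chased"
[3,4] N  lex  "city"
[3,4] NP/(NP\N)  >T
[4,5] NP\N  lex  "this"
[3,5] NP  >  k=4
[2,5] NP/(NP\S)  >  k=3
[5,6] (NP\S)/(PP\NP)  lex  "near"
[6,7] PP\NP  lex  "that"
[5,7] NP\S  >  k=6
[2,7] NP  >  k=5
[7,8] (S\(N\PP))\NP  lex  "some"
[2,8] S\(N\PP)  <  k=7
[0,8] S  <  k=2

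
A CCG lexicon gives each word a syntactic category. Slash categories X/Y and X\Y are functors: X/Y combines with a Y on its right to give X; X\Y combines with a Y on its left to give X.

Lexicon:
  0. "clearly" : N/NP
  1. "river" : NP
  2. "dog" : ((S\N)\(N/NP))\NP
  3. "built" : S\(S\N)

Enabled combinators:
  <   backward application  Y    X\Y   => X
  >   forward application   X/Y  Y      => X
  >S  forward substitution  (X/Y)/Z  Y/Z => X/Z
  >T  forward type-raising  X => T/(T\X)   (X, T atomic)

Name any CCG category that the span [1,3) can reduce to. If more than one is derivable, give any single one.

[0,4] S   <
  [0,3] S\N   <
    [0,1] "clearly" : N/NP
    [1,3] (S\N)\(N/NP)   <
      [1,2] "river" : NP
      [2,3] "dog" : ((S\N)\(N/NP))\NP
  [3,4] "built" : S\(S\N)

(S\N)\(N/NP)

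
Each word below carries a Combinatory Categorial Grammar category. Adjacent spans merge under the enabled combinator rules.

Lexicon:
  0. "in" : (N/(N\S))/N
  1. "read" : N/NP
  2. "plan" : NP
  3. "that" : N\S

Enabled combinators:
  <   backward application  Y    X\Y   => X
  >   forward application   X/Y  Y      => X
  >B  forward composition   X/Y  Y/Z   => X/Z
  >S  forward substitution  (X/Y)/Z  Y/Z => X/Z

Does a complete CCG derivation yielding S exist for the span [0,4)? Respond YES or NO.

NO

(N/(N\S))/N N/NP NP N\S
CKY chart[0,4] = {N}; S ∉ chart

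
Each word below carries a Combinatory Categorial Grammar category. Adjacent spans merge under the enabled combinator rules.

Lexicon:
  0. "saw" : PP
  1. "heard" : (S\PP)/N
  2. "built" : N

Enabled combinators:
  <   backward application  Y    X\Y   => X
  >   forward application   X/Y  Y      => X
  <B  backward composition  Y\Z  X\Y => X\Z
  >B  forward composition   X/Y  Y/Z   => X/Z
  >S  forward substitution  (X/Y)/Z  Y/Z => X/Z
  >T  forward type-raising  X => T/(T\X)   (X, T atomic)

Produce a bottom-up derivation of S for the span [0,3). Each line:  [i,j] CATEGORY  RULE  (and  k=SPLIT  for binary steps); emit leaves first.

[0,1] PP  lex  "saw"
[1,2] (S\PP)/N  lex  "heard"
[2,3] N  lex  "built"
[1,3] S\PP  >  k=2
[0,3] S  <  k=1

[0,3] S   <
  [0,1] "saw" : PP
  [1,3] S\PP   >
    [1,2] "heard" : (S\PP)/N
    [2,3] "built" : N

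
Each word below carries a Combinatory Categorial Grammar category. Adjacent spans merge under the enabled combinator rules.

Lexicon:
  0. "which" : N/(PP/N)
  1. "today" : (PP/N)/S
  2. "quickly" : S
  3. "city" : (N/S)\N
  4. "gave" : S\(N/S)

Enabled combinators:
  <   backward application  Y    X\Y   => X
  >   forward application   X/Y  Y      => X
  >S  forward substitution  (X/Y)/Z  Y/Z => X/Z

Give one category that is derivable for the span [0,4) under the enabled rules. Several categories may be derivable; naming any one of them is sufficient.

[0,5] S   <
  [0,4] N/S   <
    [0,3] N   >
      [0,1] "which" : N/(PP/N)
      [1,3] PP/N   >
        [1,2] "today" : (PP/N)/S
        [2,3] "quickly" : S
    [3,4] "city" : (N/S)\N
  [4,5] "gave" : S\(N/S)

N/S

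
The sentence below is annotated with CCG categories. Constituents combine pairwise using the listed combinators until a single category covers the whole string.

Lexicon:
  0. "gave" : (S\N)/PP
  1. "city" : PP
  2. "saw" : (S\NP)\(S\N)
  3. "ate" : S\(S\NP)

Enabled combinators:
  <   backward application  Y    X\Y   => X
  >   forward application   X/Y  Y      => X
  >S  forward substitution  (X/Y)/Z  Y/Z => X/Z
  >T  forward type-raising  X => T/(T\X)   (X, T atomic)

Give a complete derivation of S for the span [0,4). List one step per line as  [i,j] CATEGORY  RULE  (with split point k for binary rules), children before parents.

[0,1] (S\N)/PP  lex  "gave"
[1,2] PP  lex  "city"
[0,2] S\N  >  k=1
[2,3] (S\NP)\(S\N)  lex  "saw"
[0,3] S\NP  <  k=2
[3,4] S\(S\NP)  lex  "ate"
[0,4] S  <  k=3

[0,4] S   <
  [0,3] S\NP   <
    [0,2] S\N   >
      [0,1] "gave" : (S\N)/PP
      [1,2] "city" : PP
    [2,3] "saw" : (S\NP)\(S\N)
  [3,4] "ate" : S\(S\NP)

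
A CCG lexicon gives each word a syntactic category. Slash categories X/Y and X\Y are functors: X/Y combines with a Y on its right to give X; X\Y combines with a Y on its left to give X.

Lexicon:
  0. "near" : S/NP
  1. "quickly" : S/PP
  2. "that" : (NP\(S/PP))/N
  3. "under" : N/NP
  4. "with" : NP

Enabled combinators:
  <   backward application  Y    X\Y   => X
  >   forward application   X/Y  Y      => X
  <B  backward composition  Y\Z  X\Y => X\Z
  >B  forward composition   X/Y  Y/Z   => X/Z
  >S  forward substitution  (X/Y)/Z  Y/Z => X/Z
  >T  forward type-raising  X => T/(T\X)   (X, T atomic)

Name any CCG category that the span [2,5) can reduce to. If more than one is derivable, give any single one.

NP\(S/PP)

[0,5] S   >
  [0,1] "near" : S/NP
  [1,5] NP   <
    [1,2] "quickly" : S/PP
    [2,5] NP\(S/PP)   >
      [2,3] "that" : (NP\(S/PP))/N
      [3,5] N   >
        [3,4] "under" : N/NP
        [4,5] "with" : NP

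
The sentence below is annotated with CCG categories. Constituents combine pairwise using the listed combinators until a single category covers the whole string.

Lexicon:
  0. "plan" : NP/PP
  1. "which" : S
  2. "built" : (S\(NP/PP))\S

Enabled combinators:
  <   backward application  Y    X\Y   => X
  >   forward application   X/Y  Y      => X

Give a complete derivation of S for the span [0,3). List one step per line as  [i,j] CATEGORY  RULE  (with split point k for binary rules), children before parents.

[0,3] S   <
  [0,1] "plan" : NP/PP
  [1,3] S\(NP/PP)   <
    [1,2] "which" : S
    [2,3] "built" : (S\(NP/PP))\S

[0,1] NP/PP  lex  "plan"
[1,2] S  lex  "which"
[2,3] (S\(NP/PP))\S  lex  "built"
[1,3] S\(NP/PP)  <  k=2
[0,3] S  <  k=1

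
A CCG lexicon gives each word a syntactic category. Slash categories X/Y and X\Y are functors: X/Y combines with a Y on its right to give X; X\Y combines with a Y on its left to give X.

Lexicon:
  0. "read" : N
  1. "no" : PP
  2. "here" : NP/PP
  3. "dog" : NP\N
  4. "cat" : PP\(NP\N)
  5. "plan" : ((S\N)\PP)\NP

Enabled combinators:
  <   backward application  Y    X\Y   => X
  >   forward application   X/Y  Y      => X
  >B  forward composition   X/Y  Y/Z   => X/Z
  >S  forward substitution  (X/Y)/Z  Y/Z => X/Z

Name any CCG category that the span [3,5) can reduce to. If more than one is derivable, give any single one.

PP

[0,6] S   <
  [0,1] "read" : N
  [1,6] S\N   <
    [1,2] "no" : PP
    [2,6] (S\N)\PP   <
      [2,5] NP   >
        [2,3] "here" : NP/PP
        [3,5] PP   <
          [3,4] "dog" : NP\N
          [4,5] "cat" : PP\(NP\N)
      [5,6] "plan" : ((S\N)\PP)\NP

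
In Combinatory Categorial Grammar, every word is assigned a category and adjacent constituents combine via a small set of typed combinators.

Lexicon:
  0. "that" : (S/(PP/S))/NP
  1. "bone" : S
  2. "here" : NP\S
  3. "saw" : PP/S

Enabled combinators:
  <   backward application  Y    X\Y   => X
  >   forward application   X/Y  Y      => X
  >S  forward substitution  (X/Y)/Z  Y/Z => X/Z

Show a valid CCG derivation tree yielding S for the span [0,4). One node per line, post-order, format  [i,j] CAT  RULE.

[0,1] (S/(PP/S))/NP  lex  "that"
[1,2] S  lex  "bone"
[2,3] NP\S  lex  "here"
[1,3] NP  <  k=2
[0,3] S/(PP/S)  >  k=1
[3,4] PP/S  lex  "saw"
[0,4] S  >  k=3

[0,4] S   >
  [0,3] S/(PP/S)   >
    [0,1] "that" : (S/(PP/S))/NP
    [1,3] NP   <
      [1,2] "bone" : S
      [2,3] "here" : NP\S
  [3,4] "saw" : PP/S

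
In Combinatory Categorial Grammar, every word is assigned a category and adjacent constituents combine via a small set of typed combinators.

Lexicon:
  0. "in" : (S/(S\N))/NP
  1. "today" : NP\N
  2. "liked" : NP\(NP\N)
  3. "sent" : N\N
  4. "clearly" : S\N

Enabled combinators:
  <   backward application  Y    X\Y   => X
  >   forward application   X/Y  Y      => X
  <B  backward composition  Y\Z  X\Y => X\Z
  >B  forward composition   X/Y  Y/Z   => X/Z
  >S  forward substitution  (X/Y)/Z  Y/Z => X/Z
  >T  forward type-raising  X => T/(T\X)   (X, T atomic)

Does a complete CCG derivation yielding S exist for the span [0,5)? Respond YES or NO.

YES

[0,5] S   >
  [0,3] S/(S\N)   >
    [0,1] "in" : (S/(S\N))/NP
    [1,3] NP   <
      [1,2] "today" : NP\N
      [2,3] "liked" : NP\(NP\N)
  [3,5] S\N   <B
    [3,4] "sent" : N\N
    [4,5] "clearly" : S\N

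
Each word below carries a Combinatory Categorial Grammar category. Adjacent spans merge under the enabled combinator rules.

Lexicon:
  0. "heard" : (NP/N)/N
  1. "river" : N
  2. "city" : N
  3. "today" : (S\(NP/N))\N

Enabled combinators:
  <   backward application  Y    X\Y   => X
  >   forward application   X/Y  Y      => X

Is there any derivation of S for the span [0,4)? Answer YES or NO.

[0,4] S   <
  [0,2] NP/N   >
    [0,1] "heard" : (NP/N)/N
    [1,2] "river" : N
  [2,4] S\(NP/N)   <
    [2,3] "city" : N
    [3,4] "today" : (S\(NP/N))\N

YES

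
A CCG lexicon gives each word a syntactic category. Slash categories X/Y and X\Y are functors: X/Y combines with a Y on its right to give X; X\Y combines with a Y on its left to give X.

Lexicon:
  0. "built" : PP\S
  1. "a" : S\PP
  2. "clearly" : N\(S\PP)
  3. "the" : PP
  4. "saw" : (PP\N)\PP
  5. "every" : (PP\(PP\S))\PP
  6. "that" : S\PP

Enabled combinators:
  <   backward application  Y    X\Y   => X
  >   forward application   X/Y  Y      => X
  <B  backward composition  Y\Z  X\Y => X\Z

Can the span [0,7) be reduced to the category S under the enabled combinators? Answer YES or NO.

[0,7] S   <
  [0,6] PP   <
    [0,1] "built" : PP\S
    [1,6] PP\(PP\S)   <
      [1,5] PP   <
        [1,3] N   <
          [1,2] "a" : S\PP
          [2,3] "clearly" : N\(S\PP)
        [3,5] PP\N   <
          [3,4] "the" : PP
          [4,5] "saw" : (PP\N)\PP
      [5,6] "every" : (PP\(PP\S))\PP
  [6,7] "that" : S\PP

YES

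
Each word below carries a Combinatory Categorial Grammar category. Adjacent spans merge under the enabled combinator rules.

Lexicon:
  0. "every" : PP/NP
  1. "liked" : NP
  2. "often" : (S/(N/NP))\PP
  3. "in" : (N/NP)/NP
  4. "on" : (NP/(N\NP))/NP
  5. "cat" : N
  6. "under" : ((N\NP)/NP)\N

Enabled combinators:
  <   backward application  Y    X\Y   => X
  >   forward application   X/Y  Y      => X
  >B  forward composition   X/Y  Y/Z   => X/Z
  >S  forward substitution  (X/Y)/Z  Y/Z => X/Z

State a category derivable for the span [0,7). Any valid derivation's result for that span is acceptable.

[0,7] S   >
  [0,3] S/(N/NP)   <
    [0,2] PP   >
      [0,1] "every" : PP/NP
      [1,2] "liked" : NP
    [2,3] "often" : (S/(N/NP))\PP
  [3,7] N/NP   >S
    [3,4] "in" : (N/NP)/NP
    [4,7] NP/NP   >S
      [4,5] "on" : (NP/(N\NP))/NP
      [5,7] (N\NP)/NP   <
        [5,6] "cat" : N
        [6,7] "under" : ((N\NP)/NP)\N

S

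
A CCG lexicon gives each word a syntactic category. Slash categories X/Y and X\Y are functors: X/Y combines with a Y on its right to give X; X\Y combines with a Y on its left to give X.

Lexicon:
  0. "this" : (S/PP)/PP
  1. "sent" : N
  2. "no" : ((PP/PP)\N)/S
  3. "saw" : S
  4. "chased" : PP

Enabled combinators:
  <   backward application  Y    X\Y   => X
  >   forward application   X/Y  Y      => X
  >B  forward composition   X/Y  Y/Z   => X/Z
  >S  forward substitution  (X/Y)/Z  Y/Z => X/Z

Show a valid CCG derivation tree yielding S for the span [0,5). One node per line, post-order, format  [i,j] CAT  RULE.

[0,1] (S/PP)/PP  lex  "this"
[1,2] N  lex  "sent"
[2,3] ((PP/PP)\N)/S  lex  "no"
[3,4] S  lex  "saw"
[2,4] (PP/PP)\N  >  k=3
[1,4] PP/PP  <  k=2
[0,4] S/PP  >S  k=1
[4,5] PP  lex  "chased"
[0,5] S  >  k=4

[0,5] S   >
  [0,4] S/PP   >S
    [0,1] "this" : (S/PP)/PP
    [1,4] PP/PP   <
      [1,2] "sent" : N
      [2,4] (PP/PP)\N   >
        [2,3] "no" : ((PP/PP)\N)/S
        [3,4] "saw" : S
  [4,5] "chased" : PP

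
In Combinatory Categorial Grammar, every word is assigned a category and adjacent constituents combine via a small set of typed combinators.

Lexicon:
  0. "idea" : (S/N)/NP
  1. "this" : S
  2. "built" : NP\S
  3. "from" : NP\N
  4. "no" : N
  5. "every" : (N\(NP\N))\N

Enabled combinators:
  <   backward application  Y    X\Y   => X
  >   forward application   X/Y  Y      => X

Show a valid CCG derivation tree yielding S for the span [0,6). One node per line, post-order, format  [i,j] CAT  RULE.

[0,1] (S/N)/NP  lex  "idea"
[1,2] S  lex  "this"
[2,3] NP\S  lex  "built"
[1,3] NP  <  k=2
[0,3] S/N  >  k=1
[3,4] NP\N  lex  "from"
[4,5] N  lex  "no"
[5,6] (N\(NP\N))\N  lex  "every"
[4,6] N\(NP\N)  <  k=5
[3,6] N  <  k=4
[0,6] S  >  k=3

[0,6] S   >
  [0,3] S/N   >
    [0,1] "idea" : (S/N)/NP
    [1,3] NP   <
      [1,2] "this" : S
      [2,3] "built" : NP\S
  [3,6] N   <
    [3,4] "from" : NP\N
    [4,6] N\(NP\N)   <
      [4,5] "no" : N
      [5,6] "every" : (N\(NP\N))\N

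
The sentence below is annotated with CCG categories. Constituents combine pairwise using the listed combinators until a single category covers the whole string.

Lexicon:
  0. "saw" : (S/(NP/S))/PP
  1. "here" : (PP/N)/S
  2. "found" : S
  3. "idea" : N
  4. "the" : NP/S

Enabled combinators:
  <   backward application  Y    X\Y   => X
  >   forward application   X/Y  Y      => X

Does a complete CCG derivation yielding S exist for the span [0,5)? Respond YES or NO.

YES

[0,5] S   >
  [0,4] S/(NP/S)   >
    [0,1] "saw" : (S/(NP/S))/PP
    [1,4] PP   >
      [1,3] PP/N   >
        [1,2] "here" : (PP/N)/S
        [2,3] "found" : S
      [3,4] "idea" : N
  [4,5] "the" : NP/S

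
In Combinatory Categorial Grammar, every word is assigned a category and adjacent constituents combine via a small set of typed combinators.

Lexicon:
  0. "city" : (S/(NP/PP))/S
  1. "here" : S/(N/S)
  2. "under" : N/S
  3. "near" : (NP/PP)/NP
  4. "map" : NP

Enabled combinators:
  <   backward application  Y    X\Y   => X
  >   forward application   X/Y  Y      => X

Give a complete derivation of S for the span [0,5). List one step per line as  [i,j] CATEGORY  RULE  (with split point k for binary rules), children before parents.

[0,5] S   >
  [0,3] S/(NP/PP)   >
    [0,1] "city" : (S/(NP/PP))/S
    [1,3] S   >
      [1,2] "here" : S/(N/S)
      [2,3] "under" : N/S
  [3,5] NP/PP   >
    [3,4] "near" : (NP/PP)/NP
    [4,5] "map" : NP

[0,1] (S/(NP/PP))/S  lex  "city"
[1,2] S/(N/S)  lex  "here"
[2,3] N/S  lex  "under"
[1,3] S  >  k=2
[0,3] S/(NP/PP)  >  k=1
[3,4] (NP/PP)/NP  lex  "near"
[4,5] NP  lex  "map"
[3,5] NP/PP  >  k=4
[0,5] S  >  k=3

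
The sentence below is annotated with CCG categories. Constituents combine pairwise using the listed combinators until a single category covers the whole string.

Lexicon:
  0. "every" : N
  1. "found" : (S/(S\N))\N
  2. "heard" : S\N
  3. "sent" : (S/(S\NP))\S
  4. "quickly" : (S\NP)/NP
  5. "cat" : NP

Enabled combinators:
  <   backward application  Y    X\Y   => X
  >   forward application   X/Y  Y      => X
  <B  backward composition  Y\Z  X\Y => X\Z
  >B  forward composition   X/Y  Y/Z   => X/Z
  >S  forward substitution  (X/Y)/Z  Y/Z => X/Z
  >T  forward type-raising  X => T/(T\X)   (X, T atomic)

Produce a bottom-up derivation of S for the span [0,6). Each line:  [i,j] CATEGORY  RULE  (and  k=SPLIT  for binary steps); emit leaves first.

[0,1] N  lex  "every"
[1,2] (S/(S\N))\N  lex  "found"
[0,2] S/(S\N)  <  k=1
[2,3] S\N  lex  "heard"
[0,3] S  >  k=2
[3,4] (S/(S\NP))\S  lex  "sent"
[0,4] S/(S\NP)  <  k=3
[4,5] (S\NP)/NP  lex  "quickly"
[5,6] NP  lex  "cat"
[4,6] S\NP  >  k=5
[0,6] S  >  k=4

[0,6] S   >
  [0,4] S/(S\NP)   <
    [0,3] S   >
      [0,2] S/(S\N)   <
        [0,1] "every" : N
        [1,2] "found" : (S/(S\N))\N
      [2,3] "heard" : S\N
    [3,4] "sent" : (S/(S\NP))\S
  [4,6] S\NP   >
    [4,5] "quickly" : (S\NP)/NP
    [5,6] "cat" : NP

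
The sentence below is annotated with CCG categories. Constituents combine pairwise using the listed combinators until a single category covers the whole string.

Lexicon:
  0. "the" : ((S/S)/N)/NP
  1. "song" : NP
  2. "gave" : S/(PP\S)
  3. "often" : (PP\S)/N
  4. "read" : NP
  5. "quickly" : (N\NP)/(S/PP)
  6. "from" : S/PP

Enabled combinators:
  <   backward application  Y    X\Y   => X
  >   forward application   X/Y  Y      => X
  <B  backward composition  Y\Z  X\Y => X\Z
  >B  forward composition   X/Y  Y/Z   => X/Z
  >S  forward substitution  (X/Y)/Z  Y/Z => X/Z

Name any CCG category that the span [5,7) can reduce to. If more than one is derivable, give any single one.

[0,7] S   >
  [0,4] S/N   >S
    [0,2] (S/S)/N   >
      [0,1] "the" : ((S/S)/N)/NP
      [1,2] "song" : NP
    [2,4] S/N   >B
      [2,3] "gave" : S/(PP\S)
      [3,4] "often" : (PP\S)/N
  [4,7] N   <
    [4,5] "read" : NP
    [5,7] N\NP   >
      [5,6] "quickly" : (N\NP)/(S/PP)
      [6,7] "from" : S/PP

N\NP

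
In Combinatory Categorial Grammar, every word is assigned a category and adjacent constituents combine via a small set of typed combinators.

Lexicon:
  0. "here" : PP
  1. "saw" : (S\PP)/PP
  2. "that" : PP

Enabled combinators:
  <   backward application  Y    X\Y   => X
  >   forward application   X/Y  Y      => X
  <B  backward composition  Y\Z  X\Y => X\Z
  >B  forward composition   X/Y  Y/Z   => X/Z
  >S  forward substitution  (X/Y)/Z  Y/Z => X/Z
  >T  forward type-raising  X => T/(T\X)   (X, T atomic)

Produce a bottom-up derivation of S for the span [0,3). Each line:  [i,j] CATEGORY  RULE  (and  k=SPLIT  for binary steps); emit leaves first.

[0,1] PP  lex  "here"
[1,2] (S\PP)/PP  lex  "saw"
[2,3] PP  lex  "that"
[1,3] S\PP  >  k=2
[0,3] S  <  k=1

[0,3] S   <
  [0,1] "here" : PP
  [1,3] S\PP   >
    [1,2] "saw" : (S\PP)/PP
    [2,3] "that" : PP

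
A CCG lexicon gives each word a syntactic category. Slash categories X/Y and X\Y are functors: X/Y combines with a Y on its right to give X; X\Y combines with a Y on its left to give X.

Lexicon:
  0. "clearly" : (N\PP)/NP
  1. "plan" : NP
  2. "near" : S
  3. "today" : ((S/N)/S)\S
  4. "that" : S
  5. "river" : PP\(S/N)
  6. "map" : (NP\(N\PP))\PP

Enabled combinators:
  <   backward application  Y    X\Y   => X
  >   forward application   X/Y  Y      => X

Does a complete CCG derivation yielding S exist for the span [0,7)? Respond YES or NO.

(N\PP)/NP NP S ((S/N)/S)\S S PP\(S/N) (NP\(N\PP))\PP
CKY chart[0,7] = {NP}; S ∉ chart

NO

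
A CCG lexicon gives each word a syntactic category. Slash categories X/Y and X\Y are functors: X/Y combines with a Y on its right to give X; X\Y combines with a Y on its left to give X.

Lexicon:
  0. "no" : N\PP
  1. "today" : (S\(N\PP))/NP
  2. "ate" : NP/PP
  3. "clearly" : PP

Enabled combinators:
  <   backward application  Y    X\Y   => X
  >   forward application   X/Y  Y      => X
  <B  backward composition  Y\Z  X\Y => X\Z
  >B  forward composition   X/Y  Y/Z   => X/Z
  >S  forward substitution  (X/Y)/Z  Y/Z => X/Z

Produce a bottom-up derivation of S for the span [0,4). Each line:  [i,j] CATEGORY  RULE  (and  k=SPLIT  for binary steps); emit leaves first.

[0,4] S   <
  [0,1] "no" : N\PP
  [1,4] S\(N\PP)   >
    [1,2] "today" : (S\(N\PP))/NP
    [2,4] NP   >
      [2,3] "ate" : NP/PP
      [3,4] "clearly" : PP

[0,1] N\PP  lex  "no"
[1,2] (S\(N\PP))/NP  lex  "today"
[2,3] NP/PP  lex  "ate"
[3,4] PP  lex  "clearly"
[2,4] NP  >  k=3
[1,4] S\(N\PP)  >  k=2
[0,4] S  <  k=1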